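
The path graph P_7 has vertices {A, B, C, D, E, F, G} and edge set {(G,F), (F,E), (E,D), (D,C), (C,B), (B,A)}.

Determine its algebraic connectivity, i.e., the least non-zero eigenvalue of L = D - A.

The path graph P_n has Laplacian eigenvalues λ_k = 2 − 2cos(kπ/n), k = 0, 1, …, n−1. Here n = 7:
k=0: 2 − 2cos(0) = 0.0; k=1: 2 − 2cos(π/7) = 0.1981; k=2: 2 − 2cos(2π/7) = 0.753; k=3: 2 − 2cos(3π/7) = 1.555; k=4: 2 − 2cos(4π/7) = 2.445; k=5: 2 − 2cos(5π/7) = 3.247; k=6: 2 − 2cos(6π/7) = 3.8019.
Laplacian eigenvalues: [0.0, 0.1981, 0.753, 1.555, 2.445, 3.247, 3.8019]. Algebraic connectivity (smallest non-zero eigenvalue) = 0.1981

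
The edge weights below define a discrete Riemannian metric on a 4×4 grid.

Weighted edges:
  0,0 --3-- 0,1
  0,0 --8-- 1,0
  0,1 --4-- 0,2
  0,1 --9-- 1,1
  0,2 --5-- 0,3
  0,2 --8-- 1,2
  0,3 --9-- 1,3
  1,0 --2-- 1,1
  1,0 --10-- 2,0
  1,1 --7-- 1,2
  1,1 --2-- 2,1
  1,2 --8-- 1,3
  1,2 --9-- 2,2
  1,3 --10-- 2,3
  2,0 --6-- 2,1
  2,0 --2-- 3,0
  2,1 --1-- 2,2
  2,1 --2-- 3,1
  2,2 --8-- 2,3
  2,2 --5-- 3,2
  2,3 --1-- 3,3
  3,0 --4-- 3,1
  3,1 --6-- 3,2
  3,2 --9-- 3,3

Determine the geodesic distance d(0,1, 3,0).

Shortest path: 0,1 → 1,1 → 2,1 → 3,1 → 3,0, total weight = 17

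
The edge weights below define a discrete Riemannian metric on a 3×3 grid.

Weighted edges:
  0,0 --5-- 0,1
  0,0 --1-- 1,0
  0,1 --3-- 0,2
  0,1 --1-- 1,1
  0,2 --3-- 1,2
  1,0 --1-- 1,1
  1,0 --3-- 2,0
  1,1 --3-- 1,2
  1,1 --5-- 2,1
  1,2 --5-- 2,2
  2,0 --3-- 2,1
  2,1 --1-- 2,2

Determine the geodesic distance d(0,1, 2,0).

Shortest path: 0,1 → 1,1 → 1,0 → 2,0, total weight = 5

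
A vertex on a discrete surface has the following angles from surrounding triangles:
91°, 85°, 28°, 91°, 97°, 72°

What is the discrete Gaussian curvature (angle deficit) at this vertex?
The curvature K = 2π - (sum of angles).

Sum of angles = 464°. K = 360° - 464° = -104° = -26π/45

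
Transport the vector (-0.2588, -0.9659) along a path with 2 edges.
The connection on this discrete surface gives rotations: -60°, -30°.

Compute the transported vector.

Total rotation: (-60°) + (-30°) = -90°. Final vector: (-0.9659, 0.2588)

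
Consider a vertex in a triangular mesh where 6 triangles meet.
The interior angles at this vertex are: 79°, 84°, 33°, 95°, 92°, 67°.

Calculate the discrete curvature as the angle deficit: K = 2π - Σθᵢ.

Sum of angles = 450°. K = 360° - 450° = -90° = -π/2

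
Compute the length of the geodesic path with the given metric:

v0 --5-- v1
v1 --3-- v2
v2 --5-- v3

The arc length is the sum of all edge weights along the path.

Arc length = 5 + 3 + 5 = 13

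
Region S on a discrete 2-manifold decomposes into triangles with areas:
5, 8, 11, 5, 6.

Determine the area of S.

5 + 8 + 11 + 5 + 6 = 35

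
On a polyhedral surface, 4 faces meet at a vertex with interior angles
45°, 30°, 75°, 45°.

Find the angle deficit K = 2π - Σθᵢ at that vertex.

Sum of angles = 195°. K = 360° - 195° = 165° = 11π/12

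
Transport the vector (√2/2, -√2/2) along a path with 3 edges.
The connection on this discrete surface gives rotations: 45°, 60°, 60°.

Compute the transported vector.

Total rotation: 45° + 60° + 60° = 165°. Final vector: (-0.5000, 0.8660)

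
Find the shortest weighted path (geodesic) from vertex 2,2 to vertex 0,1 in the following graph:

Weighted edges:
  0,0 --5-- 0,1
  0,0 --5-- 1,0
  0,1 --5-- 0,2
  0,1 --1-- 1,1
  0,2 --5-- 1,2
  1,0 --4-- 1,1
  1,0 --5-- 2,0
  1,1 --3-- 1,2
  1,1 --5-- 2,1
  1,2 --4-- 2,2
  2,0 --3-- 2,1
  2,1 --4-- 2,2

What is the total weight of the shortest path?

Shortest path: 2,2 → 1,2 → 1,1 → 0,1, total weight = 8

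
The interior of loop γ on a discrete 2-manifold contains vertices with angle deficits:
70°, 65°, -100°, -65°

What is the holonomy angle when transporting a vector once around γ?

Holonomy = total enclosed curvature = 70° + 65° + (-100°) + (-65°) = -30°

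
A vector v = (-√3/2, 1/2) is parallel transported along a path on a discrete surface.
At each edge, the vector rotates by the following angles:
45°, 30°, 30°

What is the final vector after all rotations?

Total rotation: 45° + 30° + 30° = 105°. Final vector: (-0.2588, -0.9659)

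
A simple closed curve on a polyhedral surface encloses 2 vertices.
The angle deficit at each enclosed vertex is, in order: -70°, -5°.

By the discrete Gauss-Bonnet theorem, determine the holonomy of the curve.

Holonomy = total enclosed curvature = (-70°) + (-5°) = -75°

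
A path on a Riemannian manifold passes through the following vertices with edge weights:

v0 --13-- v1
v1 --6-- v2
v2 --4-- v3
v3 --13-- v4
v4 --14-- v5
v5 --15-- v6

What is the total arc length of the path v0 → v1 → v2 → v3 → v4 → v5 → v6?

Arc length = 13 + 6 + 4 + 13 + 14 + 15 = 65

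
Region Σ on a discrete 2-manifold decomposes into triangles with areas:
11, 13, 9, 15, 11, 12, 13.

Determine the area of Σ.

11 + 13 + 9 + 15 + 11 + 12 + 13 = 84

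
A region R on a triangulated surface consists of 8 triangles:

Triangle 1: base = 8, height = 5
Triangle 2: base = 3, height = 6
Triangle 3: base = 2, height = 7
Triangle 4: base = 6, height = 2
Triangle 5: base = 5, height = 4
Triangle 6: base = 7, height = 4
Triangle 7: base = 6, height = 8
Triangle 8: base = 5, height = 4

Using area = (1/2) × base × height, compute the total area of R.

(1/2)×8×5 + (1/2)×3×6 + (1/2)×2×7 + (1/2)×6×2 + (1/2)×5×4 + (1/2)×7×4 + (1/2)×6×8 + (1/2)×5×4 = 100.0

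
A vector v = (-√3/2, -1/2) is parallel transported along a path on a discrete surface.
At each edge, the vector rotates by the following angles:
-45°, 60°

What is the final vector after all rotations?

Total rotation: (-45°) + 60° = 15°. Final vector: (-0.7071, -0.7071)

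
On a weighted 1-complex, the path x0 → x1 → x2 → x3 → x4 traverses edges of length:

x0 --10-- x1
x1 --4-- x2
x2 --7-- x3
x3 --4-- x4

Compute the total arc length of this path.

Arc length = 10 + 4 + 7 + 4 = 25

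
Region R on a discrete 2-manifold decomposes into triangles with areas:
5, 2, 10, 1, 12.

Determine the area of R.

5 + 2 + 10 + 1 + 12 = 30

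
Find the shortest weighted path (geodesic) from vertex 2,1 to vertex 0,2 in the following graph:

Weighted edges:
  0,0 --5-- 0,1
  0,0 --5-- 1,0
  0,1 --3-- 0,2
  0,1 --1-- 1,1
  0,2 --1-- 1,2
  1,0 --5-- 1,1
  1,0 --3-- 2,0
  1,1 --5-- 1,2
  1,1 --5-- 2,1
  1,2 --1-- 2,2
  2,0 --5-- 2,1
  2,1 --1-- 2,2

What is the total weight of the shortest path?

Shortest path: 2,1 → 2,2 → 1,2 → 0,2, total weight = 3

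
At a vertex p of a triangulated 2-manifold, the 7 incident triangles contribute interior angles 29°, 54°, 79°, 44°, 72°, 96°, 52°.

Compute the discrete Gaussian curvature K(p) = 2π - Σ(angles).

Sum of angles = 426°. K = 360° - 426° = -66° = -11π/30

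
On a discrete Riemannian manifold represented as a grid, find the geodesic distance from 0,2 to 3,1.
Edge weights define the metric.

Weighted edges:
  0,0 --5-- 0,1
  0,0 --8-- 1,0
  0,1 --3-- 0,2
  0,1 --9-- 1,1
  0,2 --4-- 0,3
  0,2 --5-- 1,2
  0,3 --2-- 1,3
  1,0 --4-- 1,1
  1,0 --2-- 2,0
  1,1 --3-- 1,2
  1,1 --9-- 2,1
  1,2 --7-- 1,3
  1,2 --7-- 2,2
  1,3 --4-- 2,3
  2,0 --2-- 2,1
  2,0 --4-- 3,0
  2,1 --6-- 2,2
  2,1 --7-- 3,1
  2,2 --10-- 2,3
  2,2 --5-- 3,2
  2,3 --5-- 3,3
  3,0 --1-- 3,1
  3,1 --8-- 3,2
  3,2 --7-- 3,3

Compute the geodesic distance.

Shortest path: 0,2 → 1,2 → 1,1 → 1,0 → 2,0 → 3,0 → 3,1, total weight = 19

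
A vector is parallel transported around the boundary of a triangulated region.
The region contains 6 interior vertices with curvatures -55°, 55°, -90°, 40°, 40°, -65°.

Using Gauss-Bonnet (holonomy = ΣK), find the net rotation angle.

Holonomy = total enclosed curvature = (-55°) + 55° + (-90°) + 40° + 40° + (-65°) = -75°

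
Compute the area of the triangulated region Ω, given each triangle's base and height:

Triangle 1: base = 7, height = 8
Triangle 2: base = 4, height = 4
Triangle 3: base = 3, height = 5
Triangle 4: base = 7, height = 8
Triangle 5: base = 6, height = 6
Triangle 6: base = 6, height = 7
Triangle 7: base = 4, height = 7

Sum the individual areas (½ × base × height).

(1/2)×7×8 + (1/2)×4×4 + (1/2)×3×5 + (1/2)×7×8 + (1/2)×6×6 + (1/2)×6×7 + (1/2)×4×7 = 124.5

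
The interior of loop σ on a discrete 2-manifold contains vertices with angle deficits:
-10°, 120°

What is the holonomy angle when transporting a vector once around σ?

Holonomy = total enclosed curvature = (-10°) + 120° = 110°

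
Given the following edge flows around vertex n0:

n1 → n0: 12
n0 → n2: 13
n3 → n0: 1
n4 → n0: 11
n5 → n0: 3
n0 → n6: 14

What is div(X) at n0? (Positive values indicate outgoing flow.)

Divergence = sum of outgoing flows = (-12) + 13 + (-1) + (-11) + (-3) + 14 = 0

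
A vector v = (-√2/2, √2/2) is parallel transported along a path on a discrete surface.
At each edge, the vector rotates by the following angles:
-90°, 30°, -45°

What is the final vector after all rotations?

Total rotation: (-90°) + 30° + (-45°) = -105°. Final vector: (0.8660, 0.5000)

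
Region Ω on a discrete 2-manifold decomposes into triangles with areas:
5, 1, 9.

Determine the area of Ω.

5 + 1 + 9 = 15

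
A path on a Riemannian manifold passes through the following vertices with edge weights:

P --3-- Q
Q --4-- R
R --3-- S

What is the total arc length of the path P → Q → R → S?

Arc length = 3 + 4 + 3 = 10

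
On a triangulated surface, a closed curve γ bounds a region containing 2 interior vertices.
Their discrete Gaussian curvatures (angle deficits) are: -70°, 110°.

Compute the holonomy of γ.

Holonomy = total enclosed curvature = (-70°) + 110° = 40°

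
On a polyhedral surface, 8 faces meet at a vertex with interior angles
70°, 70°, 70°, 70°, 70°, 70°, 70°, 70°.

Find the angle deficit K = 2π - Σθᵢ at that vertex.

Sum of angles = 560°. K = 360° - 560° = -200°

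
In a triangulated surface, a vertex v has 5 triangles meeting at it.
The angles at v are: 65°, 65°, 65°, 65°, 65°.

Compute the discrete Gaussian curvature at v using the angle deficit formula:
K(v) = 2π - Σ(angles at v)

Sum of angles = 325°. K = 360° - 325° = 35°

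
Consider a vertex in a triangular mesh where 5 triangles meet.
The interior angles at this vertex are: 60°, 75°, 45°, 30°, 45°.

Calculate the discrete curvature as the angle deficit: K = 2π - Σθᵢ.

Sum of angles = 255°. K = 360° - 255° = 105° = 7π/12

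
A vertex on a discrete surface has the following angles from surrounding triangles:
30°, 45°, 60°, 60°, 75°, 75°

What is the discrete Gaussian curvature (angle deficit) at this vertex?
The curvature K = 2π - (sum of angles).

Sum of angles = 345°. K = 360° - 345° = 15° = π/12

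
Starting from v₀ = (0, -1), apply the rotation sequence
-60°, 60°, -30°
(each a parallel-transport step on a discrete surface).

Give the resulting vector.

Total rotation: (-60°) + 60° + (-30°) = -30°. Final vector: (-0.5000, -0.8660)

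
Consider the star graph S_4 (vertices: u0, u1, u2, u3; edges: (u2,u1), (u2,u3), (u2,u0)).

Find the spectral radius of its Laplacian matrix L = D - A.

The star S_4 is the complete bipartite graph K_{1,3} (one hub of degree 3, 3 leaves of degree 1). The Laplacian spectrum of K_{p,q} is 0, p (multiplicity q−1), q (multiplicity p−1), p+q. With p = 1, q = 3: 0 once, 1 with multiplicity 2, and 4 once. (Check: trace L = sum of degrees = 6 = 2·1 + 4.)
Laplacian eigenvalues: [0.0, 1.0, 1.0, 4.0]. Largest eigenvalue (spectral radius) = 4.0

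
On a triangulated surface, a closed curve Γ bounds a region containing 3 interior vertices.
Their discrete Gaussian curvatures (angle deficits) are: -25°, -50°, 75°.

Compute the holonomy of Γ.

Holonomy = total enclosed curvature = (-25°) + (-50°) + 75° = 0°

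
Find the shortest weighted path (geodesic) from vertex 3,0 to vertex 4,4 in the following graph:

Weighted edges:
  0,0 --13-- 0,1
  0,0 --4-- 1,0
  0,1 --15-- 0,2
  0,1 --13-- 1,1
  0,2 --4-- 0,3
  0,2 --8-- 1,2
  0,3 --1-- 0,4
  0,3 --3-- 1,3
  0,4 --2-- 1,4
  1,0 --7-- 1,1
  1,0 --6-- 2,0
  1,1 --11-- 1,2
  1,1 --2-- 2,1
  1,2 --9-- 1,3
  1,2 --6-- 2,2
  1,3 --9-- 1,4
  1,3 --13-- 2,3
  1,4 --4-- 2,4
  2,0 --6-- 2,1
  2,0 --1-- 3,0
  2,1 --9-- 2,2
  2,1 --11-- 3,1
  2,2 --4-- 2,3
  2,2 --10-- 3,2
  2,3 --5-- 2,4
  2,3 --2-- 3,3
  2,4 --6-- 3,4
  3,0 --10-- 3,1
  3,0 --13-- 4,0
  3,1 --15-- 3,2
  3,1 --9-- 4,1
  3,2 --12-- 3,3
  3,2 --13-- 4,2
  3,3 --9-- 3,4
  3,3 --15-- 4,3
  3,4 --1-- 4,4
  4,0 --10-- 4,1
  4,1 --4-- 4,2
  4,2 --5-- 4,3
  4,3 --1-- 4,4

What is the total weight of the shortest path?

Shortest path: 3,0 → 3,1 → 4,1 → 4,2 → 4,3 → 4,4, total weight = 29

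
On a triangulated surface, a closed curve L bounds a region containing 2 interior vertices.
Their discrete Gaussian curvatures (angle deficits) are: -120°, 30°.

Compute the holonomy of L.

Holonomy = total enclosed curvature = (-120°) + 30° = -90°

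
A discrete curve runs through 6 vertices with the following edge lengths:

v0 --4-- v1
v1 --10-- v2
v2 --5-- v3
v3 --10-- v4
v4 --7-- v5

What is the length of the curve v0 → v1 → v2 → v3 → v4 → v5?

Arc length = 4 + 10 + 5 + 10 + 7 = 36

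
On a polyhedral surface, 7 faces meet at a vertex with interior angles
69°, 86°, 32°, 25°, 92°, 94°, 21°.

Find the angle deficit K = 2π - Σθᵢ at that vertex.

Sum of angles = 419°. K = 360° - 419° = -59° = -59π/180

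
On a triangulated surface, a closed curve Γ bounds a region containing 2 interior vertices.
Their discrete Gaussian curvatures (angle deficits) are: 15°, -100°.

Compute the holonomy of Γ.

Holonomy = total enclosed curvature = 15° + (-100°) = -85°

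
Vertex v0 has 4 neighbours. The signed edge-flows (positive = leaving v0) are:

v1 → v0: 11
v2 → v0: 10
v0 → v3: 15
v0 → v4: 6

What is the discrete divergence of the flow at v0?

Divergence = sum of outgoing flows = (-11) + (-10) + 15 + 6 = 0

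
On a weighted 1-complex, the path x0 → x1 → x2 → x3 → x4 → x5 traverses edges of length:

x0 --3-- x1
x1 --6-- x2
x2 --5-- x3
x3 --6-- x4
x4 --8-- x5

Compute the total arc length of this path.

Arc length = 3 + 6 + 5 + 6 + 8 = 28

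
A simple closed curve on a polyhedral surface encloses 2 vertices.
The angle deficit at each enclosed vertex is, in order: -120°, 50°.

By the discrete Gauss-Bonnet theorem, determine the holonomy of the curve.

Holonomy = total enclosed curvature = (-120°) + 50° = -70°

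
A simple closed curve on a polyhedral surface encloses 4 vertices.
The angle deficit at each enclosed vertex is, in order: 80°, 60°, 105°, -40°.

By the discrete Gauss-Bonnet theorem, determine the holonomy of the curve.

Holonomy = total enclosed curvature = 80° + 60° + 105° + (-40°) = 205°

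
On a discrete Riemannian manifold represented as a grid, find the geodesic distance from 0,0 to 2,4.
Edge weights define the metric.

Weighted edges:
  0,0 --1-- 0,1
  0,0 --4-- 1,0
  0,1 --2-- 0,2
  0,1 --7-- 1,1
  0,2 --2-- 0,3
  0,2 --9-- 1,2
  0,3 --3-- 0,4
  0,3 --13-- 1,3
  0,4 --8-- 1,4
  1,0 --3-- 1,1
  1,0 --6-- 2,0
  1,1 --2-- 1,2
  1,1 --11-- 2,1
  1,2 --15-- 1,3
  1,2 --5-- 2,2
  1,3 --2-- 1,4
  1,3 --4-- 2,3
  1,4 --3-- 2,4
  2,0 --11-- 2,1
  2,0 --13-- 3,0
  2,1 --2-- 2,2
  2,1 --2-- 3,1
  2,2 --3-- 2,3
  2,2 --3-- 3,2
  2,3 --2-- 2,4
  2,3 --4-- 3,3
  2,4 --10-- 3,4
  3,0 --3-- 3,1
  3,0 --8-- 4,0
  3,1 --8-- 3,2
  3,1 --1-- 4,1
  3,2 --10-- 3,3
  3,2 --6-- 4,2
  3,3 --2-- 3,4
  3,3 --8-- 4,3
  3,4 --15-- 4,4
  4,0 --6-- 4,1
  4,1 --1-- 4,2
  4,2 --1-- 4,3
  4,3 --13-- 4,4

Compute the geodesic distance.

Shortest path: 0,0 → 0,1 → 0,2 → 0,3 → 0,4 → 1,4 → 2,4, total weight = 19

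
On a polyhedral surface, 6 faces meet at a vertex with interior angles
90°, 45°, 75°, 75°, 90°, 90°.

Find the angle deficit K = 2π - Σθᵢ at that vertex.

Sum of angles = 465°. K = 360° - 465° = -105° = -7π/12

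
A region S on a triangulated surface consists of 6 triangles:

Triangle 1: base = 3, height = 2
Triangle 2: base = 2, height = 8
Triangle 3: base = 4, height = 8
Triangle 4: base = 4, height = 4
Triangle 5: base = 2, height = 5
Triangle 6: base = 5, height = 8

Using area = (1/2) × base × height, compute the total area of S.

(1/2)×3×2 + (1/2)×2×8 + (1/2)×4×8 + (1/2)×4×4 + (1/2)×2×5 + (1/2)×5×8 = 60.0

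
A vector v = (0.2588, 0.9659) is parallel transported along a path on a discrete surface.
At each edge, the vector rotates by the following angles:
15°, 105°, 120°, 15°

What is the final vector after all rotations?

Total rotation: 15° + 105° + 120° + 15° = 255° ≡ -105° (mod 360°). Final vector: (0.8660, -0.5000)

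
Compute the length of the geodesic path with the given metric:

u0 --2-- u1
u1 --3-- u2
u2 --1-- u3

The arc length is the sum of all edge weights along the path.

Arc length = 2 + 3 + 1 = 6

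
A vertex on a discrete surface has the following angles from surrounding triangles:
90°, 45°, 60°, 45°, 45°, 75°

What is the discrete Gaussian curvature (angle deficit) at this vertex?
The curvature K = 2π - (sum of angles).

Sum of angles = 360°. K = 360° - 360° = 0° = 0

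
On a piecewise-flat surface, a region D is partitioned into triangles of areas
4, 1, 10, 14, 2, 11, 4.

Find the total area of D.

4 + 1 + 10 + 14 + 2 + 11 + 4 = 46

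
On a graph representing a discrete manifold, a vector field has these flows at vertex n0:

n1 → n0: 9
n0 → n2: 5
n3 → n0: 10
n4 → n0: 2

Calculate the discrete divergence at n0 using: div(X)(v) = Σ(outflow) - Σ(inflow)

Divergence = sum of outgoing flows = (-9) + 5 + (-10) + (-2) = -16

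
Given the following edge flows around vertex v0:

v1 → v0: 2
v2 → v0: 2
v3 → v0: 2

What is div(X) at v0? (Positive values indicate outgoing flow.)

Divergence = sum of outgoing flows = (-2) + (-2) + (-2) = -6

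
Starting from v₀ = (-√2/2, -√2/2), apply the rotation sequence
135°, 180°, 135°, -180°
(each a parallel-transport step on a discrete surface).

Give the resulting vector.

Total rotation: 135° + 180° + 135° + (-180°) = 270° ≡ -90° (mod 360°). Final vector: (-0.7071, 0.7071)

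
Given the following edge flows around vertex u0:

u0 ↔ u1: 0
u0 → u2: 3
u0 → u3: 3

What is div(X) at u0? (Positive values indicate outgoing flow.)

Divergence = sum of outgoing flows = 0 + 3 + 3 = 6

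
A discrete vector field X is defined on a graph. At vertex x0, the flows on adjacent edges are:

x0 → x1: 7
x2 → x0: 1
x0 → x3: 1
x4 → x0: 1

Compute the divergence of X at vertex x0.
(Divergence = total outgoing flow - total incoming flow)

Divergence = sum of outgoing flows = 7 + (-1) + 1 + (-1) = 6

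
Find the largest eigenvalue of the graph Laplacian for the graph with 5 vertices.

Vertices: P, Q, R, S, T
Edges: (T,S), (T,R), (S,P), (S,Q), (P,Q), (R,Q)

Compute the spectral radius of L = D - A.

Degrees: deg(P) = 2, deg(Q) = 3, deg(R) = 2, deg(S) = 3, deg(T) = 2.
L = D − A with rows/columns ordered (P, Q, R, S, T):
  [ 2, -1,  0, -1,  0]
  [-1,  3, -1, -1,  0]
  [ 0, -1,  2,  0, -1]
  [-1, -1,  0,  3, -1]
  [ 0,  0, -1, -1,  2]
Characteristic polynomial: det(λI − L) = λ(λ² − 5λ + 5)(λ² − 7λ + 11).
Roots: λ = 0; (λ² − 5λ + 5) = 0 ⇒ λ = (5 ± √5)/2 ≈ 1.382, 3.618; (λ² − 7λ + 11) = 0 ⇒ λ = (7 ± √5)/2 ≈ 2.382, 4.618.
(Check: the roots sum (with multiplicity) to 12, matching trace L = Σdeg = 2·6 = 12.)
Laplacian eigenvalues: [0.0, 1.382, 2.382, 3.618, 4.618]. Largest eigenvalue (spectral radius) = 4.618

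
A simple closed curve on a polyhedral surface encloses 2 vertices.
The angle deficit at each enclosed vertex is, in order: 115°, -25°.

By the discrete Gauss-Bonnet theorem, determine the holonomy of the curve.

Holonomy = total enclosed curvature = 115° + (-25°) = 90°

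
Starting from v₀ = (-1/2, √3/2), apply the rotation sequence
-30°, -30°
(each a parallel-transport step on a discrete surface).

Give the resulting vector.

Total rotation: (-30°) + (-30°) = -60°. Final vector: (0.5000, 0.8660)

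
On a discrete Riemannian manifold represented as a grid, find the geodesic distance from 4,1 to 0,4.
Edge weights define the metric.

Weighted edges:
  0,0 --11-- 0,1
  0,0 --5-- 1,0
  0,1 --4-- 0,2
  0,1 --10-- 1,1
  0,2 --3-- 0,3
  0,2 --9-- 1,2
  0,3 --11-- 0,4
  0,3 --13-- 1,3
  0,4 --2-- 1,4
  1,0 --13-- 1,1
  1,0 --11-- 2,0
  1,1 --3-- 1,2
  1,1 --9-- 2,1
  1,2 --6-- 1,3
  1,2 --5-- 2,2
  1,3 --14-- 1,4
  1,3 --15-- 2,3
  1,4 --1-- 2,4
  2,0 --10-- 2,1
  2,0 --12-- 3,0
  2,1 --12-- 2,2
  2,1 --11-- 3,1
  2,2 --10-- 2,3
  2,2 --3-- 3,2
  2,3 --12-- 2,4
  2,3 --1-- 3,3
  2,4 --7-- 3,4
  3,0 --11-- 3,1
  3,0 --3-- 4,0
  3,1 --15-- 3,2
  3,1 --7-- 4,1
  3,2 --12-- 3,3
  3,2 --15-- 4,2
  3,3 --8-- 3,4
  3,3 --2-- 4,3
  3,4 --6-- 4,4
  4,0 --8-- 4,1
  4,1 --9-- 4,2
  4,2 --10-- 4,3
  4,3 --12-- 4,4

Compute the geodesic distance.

Shortest path: 4,1 → 4,2 → 4,3 → 3,3 → 2,3 → 2,4 → 1,4 → 0,4, total weight = 37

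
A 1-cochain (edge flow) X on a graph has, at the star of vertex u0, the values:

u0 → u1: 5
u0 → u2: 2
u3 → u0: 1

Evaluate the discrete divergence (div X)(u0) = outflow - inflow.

Divergence = sum of outgoing flows = 5 + 2 + (-1) = 6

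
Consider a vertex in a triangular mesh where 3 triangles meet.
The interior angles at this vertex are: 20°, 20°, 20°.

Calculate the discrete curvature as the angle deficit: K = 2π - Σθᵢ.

Sum of angles = 60°. K = 360° - 60° = 300°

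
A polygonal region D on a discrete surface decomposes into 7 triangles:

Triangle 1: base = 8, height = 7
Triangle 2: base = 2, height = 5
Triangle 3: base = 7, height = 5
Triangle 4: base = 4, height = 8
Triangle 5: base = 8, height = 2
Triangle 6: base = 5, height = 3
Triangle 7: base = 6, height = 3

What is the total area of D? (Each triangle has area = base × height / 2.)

(1/2)×8×7 + (1/2)×2×5 + (1/2)×7×5 + (1/2)×4×8 + (1/2)×8×2 + (1/2)×5×3 + (1/2)×6×3 = 91.0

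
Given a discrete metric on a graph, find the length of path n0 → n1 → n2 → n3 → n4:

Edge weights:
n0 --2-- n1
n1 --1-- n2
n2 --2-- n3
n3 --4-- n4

Arc length = 2 + 1 + 2 + 4 = 9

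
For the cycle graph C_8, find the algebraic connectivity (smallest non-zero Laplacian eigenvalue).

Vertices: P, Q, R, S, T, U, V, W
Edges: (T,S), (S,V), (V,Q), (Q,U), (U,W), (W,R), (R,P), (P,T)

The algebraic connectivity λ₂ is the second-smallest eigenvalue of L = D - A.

The cycle graph C_n has Laplacian eigenvalues λ_k = 2 − 2cos(2πk/n), k = 0, 1, …, n−1. Here n = 8:
k=0: 2 − 2cos(0) = 0.0; k=1: 2 − 2cos(π/4) = 0.5858; k=2: 2 − 2cos(π/2) = 2.0; k=3: 2 − 2cos(3π/4) = 3.4142; k=4: 2 − 2cos(π) = 4.0; k=5: 2 − 2cos(5π/4) = 3.4142; k=6: 2 − 2cos(3π/2) = 2.0; k=7: 2 − 2cos(7π/4) = 0.5858.
Laplacian eigenvalues: [0.0, 0.5858, 0.5858, 2.0, 2.0, 3.4142, 3.4142, 4.0]. Algebraic connectivity (smallest non-zero eigenvalue) = 0.5858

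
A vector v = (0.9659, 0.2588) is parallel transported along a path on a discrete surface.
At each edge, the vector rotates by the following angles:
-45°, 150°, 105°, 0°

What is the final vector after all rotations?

Total rotation: (-45°) + 150° + 105° + 0° = 210° ≡ -150° (mod 360°). Final vector: (-0.7071, -0.7071)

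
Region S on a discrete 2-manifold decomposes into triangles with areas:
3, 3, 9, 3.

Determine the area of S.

3 + 3 + 9 + 3 = 18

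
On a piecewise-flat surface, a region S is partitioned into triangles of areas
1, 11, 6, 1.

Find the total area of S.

1 + 11 + 6 + 1 = 19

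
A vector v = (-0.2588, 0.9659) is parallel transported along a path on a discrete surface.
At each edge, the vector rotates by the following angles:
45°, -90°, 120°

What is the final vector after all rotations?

Total rotation: 45° + (-90°) + 120° = 75°. Final vector: (-1, 0)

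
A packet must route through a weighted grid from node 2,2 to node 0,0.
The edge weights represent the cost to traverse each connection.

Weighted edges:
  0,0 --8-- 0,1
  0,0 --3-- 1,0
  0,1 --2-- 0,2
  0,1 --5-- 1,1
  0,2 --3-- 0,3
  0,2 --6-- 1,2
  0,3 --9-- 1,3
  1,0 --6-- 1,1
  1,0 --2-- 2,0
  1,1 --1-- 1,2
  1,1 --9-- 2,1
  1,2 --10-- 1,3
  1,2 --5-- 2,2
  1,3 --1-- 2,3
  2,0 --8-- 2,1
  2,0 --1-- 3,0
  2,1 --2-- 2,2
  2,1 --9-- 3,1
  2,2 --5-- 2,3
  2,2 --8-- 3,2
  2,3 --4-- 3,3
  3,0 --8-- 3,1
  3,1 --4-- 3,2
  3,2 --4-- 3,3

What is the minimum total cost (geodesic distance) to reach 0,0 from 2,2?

Shortest path: 2,2 → 1,2 → 1,1 → 1,0 → 0,0, total weight = 15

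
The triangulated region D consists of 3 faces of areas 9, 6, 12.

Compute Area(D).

9 + 6 + 12 = 27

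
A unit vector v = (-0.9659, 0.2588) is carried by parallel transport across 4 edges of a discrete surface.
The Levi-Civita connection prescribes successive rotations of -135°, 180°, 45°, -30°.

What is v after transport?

Total rotation: (-135°) + 180° + 45° + (-30°) = 60°. Final vector: (-0.7071, -0.7071)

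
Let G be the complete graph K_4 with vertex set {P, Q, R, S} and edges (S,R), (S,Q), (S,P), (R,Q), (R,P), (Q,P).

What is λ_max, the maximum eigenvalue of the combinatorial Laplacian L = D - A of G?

For the complete graph K_n, L = nI − J (J = all-ones matrix). J has eigenvalues n (once, eigenvector 𝟙) and 0 (multiplicity n−1), so L has eigenvalues 0 (once) and n (multiplicity n−1). Here n = 4: eigenvalue 0 once and 4 with multiplicity 3.
Laplacian eigenvalues: [0.0, 4.0, 4.0, 4.0]. Largest eigenvalue (spectral radius) = 4.0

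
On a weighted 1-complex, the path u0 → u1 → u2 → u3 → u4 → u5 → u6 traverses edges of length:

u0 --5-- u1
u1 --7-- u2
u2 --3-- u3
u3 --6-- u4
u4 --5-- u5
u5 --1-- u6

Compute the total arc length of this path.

Arc length = 5 + 7 + 3 + 6 + 5 + 1 = 27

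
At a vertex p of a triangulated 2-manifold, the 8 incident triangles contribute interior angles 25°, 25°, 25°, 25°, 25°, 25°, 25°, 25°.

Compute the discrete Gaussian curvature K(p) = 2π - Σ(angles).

Sum of angles = 200°. K = 360° - 200° = 160° = 8π/9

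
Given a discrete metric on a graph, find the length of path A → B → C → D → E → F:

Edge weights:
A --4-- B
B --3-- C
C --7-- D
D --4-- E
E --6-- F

Arc length = 4 + 3 + 7 + 4 + 6 = 24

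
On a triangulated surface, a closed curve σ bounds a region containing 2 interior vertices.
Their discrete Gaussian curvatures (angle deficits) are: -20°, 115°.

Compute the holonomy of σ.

Holonomy = total enclosed curvature = (-20°) + 115° = 95°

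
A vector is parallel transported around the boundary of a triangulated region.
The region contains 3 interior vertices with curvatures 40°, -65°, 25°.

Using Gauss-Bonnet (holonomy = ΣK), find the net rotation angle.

Holonomy = total enclosed curvature = 40° + (-65°) + 25° = 0°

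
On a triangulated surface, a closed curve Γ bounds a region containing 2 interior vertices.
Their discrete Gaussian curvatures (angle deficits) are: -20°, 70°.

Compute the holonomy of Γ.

Holonomy = total enclosed curvature = (-20°) + 70° = 50°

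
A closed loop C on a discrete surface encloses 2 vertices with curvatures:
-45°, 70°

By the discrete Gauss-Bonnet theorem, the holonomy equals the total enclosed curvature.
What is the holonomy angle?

Holonomy = total enclosed curvature = (-45°) + 70° = 25°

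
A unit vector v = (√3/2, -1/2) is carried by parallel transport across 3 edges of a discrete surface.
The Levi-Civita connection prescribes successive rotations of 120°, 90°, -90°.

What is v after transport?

Total rotation: 120° + 90° + (-90°) = 120°. Final vector: (0, 1)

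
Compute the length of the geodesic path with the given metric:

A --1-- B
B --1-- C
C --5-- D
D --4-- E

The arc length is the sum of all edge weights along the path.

Arc length = 1 + 1 + 5 + 4 = 11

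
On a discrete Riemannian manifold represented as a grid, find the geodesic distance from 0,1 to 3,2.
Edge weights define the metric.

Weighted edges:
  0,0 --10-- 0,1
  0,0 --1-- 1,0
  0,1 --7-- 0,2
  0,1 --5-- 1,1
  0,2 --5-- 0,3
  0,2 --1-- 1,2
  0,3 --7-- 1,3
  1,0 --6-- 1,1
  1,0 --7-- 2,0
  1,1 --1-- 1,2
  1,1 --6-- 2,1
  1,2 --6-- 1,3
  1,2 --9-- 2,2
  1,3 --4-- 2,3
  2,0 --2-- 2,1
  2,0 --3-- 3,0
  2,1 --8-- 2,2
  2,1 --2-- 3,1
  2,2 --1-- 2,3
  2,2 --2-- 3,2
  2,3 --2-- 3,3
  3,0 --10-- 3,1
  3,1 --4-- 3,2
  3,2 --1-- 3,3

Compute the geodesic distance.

Shortest path: 0,1 → 1,1 → 2,1 → 3,1 → 3,2, total weight = 17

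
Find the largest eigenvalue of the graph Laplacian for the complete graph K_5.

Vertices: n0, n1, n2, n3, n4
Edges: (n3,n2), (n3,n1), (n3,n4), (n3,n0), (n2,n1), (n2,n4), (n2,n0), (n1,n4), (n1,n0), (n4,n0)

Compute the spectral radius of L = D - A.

For the complete graph K_n, L = nI − J (J = all-ones matrix). J has eigenvalues n (once, eigenvector 𝟙) and 0 (multiplicity n−1), so L has eigenvalues 0 (once) and n (multiplicity n−1). Here n = 5: eigenvalue 0 once and 5 with multiplicity 4.
Laplacian eigenvalues: [0.0, 5.0, 5.0, 5.0, 5.0]. Largest eigenvalue (spectral radius) = 5.0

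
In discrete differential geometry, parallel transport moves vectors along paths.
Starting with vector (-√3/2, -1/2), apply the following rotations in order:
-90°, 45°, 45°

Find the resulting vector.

Total rotation: (-90°) + 45° + 45° = 0°. Final vector: (-0.8660, -0.5000)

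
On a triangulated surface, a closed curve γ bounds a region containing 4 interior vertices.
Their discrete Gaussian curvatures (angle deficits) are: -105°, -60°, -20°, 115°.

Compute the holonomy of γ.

Holonomy = total enclosed curvature = (-105°) + (-60°) + (-20°) + 115° = -70°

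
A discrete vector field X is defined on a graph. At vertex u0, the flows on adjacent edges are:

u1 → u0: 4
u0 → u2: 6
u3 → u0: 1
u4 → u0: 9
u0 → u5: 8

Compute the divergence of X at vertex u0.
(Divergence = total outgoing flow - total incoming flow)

Divergence = sum of outgoing flows = (-4) + 6 + (-1) + (-9) + 8 = 0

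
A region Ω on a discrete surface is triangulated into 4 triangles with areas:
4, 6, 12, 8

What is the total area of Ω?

4 + 6 + 12 + 8 = 30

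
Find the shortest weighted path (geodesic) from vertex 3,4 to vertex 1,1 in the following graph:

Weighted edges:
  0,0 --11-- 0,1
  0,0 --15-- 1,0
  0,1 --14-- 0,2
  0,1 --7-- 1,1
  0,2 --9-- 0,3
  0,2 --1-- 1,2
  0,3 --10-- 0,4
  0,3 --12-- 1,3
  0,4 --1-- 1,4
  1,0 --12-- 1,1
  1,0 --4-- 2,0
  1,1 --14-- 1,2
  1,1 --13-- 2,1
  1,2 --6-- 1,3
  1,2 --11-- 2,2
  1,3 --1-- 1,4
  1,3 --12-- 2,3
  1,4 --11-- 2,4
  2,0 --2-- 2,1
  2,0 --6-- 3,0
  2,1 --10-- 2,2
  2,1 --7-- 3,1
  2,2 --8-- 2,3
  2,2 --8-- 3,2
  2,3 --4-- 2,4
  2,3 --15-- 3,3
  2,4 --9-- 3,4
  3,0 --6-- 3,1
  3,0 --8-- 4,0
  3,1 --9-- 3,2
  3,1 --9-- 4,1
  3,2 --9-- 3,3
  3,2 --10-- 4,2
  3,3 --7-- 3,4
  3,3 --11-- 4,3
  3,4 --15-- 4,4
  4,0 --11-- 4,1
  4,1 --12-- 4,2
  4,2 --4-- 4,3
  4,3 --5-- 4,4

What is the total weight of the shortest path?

Shortest path: 3,4 → 2,4 → 1,4 → 1,3 → 1,2 → 1,1, total weight = 41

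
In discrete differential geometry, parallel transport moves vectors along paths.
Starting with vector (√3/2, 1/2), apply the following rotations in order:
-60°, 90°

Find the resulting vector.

Total rotation: (-60°) + 90° = 30°. Final vector: (0.5000, 0.8660)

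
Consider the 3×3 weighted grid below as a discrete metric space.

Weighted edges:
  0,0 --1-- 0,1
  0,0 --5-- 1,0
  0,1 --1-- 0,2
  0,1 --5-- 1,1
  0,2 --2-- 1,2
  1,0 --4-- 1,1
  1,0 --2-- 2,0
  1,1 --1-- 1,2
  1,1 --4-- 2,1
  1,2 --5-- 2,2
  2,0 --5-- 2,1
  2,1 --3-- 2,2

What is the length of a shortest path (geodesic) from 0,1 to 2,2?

Shortest path: 0,1 → 0,2 → 1,2 → 2,2, total weight = 8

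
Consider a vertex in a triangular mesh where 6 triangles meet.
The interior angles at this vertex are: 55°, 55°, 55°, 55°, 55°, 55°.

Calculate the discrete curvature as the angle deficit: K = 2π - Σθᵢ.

Sum of angles = 330°. K = 360° - 330° = 30°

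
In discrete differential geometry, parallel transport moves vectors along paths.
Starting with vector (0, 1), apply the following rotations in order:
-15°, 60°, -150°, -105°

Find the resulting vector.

Total rotation: (-15°) + 60° + (-150°) + (-105°) = -210° ≡ 150° (mod 360°). Final vector: (-0.5000, -0.8660)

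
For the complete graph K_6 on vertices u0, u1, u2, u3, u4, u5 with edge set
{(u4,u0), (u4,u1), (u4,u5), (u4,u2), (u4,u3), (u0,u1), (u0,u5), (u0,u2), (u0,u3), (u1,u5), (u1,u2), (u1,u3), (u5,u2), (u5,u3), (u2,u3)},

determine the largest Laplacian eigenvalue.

For the complete graph K_n, L = nI − J (J = all-ones matrix). J has eigenvalues n (once, eigenvector 𝟙) and 0 (multiplicity n−1), so L has eigenvalues 0 (once) and n (multiplicity n−1). Here n = 6: eigenvalue 0 once and 6 with multiplicity 5.
Laplacian eigenvalues: [0.0, 6.0, 6.0, 6.0, 6.0, 6.0]. Largest eigenvalue (spectral radius) = 6.0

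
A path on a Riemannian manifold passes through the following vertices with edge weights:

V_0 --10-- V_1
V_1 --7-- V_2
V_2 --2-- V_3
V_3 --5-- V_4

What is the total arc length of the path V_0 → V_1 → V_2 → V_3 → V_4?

Arc length = 10 + 7 + 2 + 5 = 24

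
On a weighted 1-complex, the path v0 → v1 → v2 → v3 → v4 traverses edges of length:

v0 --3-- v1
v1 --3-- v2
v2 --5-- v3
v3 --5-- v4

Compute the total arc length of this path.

Arc length = 3 + 3 + 5 + 5 = 16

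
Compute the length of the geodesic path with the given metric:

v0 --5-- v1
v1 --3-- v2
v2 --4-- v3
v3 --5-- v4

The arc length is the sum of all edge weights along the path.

Arc length = 5 + 3 + 4 + 5 = 17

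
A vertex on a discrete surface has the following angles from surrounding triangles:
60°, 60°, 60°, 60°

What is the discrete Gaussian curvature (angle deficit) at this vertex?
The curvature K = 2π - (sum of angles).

Sum of angles = 240°. K = 360° - 240° = 120° = 2π/3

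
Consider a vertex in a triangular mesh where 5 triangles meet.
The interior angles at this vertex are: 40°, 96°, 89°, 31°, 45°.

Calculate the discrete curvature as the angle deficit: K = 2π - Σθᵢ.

Sum of angles = 301°. K = 360° - 301° = 59° = 59π/180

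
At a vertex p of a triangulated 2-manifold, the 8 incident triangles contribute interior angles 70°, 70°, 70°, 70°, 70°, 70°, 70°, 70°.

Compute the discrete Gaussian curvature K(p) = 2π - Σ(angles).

Sum of angles = 560°. K = 360° - 560° = -200°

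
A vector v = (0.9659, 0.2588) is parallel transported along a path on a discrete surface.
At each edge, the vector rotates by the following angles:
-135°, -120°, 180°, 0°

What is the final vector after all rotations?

Total rotation: (-135°) + (-120°) + 180° + 0° = -75°. Final vector: (0.5000, -0.8660)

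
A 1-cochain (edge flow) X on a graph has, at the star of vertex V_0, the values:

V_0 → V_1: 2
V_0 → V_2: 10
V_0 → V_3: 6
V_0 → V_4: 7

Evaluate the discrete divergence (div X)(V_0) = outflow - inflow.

Divergence = sum of outgoing flows = 2 + 10 + 6 + 7 = 25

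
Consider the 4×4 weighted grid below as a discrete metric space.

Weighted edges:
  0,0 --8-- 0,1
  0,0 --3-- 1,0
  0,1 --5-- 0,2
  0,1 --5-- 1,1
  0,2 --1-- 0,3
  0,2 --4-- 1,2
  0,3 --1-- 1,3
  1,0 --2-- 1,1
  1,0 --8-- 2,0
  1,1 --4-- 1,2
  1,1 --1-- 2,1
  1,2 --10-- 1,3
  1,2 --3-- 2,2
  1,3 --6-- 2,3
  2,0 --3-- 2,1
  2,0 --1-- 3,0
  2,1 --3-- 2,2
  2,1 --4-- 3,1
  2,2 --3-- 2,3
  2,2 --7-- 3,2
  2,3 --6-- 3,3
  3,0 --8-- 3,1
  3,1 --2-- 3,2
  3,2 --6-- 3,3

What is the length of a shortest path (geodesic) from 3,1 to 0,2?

Shortest path: 3,1 → 2,1 → 1,1 → 1,2 → 0,2, total weight = 13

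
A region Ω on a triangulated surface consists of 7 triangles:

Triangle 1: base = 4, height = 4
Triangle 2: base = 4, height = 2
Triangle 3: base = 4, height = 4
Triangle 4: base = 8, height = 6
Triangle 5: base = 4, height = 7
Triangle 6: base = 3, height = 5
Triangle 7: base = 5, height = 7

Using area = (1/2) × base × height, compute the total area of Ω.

(1/2)×4×4 + (1/2)×4×2 + (1/2)×4×4 + (1/2)×8×6 + (1/2)×4×7 + (1/2)×3×5 + (1/2)×5×7 = 83.0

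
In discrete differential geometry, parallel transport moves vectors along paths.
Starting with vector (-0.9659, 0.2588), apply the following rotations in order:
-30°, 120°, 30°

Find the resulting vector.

Total rotation: (-30°) + 120° + 30° = 120°. Final vector: (0.2588, -0.9659)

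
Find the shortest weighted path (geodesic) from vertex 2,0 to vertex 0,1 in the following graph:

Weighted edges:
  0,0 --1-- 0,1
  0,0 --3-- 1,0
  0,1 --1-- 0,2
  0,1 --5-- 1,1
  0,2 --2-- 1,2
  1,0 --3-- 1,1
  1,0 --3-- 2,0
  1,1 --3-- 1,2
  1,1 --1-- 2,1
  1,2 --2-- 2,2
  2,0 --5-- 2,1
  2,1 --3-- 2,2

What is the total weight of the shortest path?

Shortest path: 2,0 → 1,0 → 0,0 → 0,1, total weight = 7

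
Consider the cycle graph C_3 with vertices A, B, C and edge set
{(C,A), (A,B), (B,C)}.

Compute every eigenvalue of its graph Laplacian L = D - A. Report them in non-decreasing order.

The cycle graph C_n has Laplacian eigenvalues λ_k = 2 − 2cos(2πk/n), k = 0, 1, …, n−1. Here n = 3:
k=0: 2 − 2cos(0) = 0.0; k=1: 2 − 2cos(2π/3) = 3.0; k=2: 2 − 2cos(4π/3) = 3.0.
Laplacian eigenvalues (increasing order): [0.0, 3.0, 3.0]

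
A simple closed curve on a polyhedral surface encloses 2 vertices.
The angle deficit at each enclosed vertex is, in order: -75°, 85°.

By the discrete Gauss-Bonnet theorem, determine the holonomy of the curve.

Holonomy = total enclosed curvature = (-75°) + 85° = 10°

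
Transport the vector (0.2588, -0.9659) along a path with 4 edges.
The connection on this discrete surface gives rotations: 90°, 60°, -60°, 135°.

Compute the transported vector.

Total rotation: 90° + 60° + (-60°) + 135° = 225° ≡ -135° (mod 360°). Final vector: (-0.8660, 0.5000)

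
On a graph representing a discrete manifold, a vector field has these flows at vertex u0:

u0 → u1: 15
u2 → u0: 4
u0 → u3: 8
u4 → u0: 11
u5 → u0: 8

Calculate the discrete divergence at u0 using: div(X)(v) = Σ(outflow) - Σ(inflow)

Divergence = sum of outgoing flows = 15 + (-4) + 8 + (-11) + (-8) = 0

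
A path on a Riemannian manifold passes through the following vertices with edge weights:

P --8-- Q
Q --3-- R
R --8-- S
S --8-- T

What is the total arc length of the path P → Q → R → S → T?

Arc length = 8 + 3 + 8 + 8 = 27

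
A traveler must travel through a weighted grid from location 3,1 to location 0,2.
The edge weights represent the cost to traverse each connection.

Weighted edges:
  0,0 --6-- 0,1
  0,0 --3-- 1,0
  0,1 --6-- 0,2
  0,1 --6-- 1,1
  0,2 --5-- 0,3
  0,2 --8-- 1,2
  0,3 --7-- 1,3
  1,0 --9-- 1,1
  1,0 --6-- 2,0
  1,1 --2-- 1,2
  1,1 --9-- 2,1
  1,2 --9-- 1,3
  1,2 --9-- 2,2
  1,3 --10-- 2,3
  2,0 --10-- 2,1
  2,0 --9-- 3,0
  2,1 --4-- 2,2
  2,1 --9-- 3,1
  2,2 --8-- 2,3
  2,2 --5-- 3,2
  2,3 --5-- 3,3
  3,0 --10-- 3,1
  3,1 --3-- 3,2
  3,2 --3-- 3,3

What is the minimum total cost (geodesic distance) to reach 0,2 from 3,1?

Shortest path: 3,1 → 3,2 → 2,2 → 1,2 → 0,2, total weight = 25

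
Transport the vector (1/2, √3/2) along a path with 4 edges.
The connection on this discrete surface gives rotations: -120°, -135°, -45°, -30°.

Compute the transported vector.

Total rotation: (-120°) + (-135°) + (-45°) + (-30°) = -330° ≡ 30° (mod 360°). Final vector: (0, 1)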